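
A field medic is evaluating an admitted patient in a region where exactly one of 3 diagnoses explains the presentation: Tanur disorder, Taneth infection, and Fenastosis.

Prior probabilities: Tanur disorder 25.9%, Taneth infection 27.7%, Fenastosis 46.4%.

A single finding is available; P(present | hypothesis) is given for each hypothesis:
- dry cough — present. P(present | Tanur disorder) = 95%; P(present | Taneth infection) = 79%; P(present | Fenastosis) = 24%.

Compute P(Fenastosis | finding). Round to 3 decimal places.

For each hypothesis, the unnormalized posterior weight is prior × likelihood:
  Tanur disorder: 0.259 × 0.95 = 0.24605
  Taneth infection: 0.277 × 0.79 = 0.21883
  Fenastosis: 0.464 × 0.24 = 0.11136
Normalizing constant Z = 0.24605 + 0.21883 + 0.11136 = 0.57624.
P(Fenastosis | evidence) = 0.11136 / 0.57624 ≈ 0.193.

0.193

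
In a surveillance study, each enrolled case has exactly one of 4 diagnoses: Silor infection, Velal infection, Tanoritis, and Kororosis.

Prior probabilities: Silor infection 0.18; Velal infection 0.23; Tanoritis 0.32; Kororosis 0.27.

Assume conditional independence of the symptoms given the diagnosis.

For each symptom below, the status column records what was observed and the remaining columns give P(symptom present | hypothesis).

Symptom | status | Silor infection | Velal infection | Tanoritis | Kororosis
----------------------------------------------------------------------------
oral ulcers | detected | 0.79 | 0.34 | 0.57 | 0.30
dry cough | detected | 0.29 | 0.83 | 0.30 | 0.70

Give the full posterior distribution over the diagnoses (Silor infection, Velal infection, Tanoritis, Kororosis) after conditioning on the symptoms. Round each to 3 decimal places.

For each hypothesis, the unnormalized posterior weight is prior × product of the symptom likelihoods:
  Silor infection: 0.18 × 0.79 × 0.29 = 0.041238
  Velal infection: 0.23 × 0.34 × 0.83 = 0.064906
  Tanoritis: 0.32 × 0.57 × 0.30 = 0.05472
  Kororosis: 0.27 × 0.30 × 0.70 = 0.0567
Marginal likelihood of the evidence = 0.21756.
P(Silor infection | evidence) = 0.041238 / 0.21756 ≈ 0.190
P(Velal infection | evidence) = 0.064906 / 0.21756 ≈ 0.298
P(Tanoritis | evidence) = 0.05472 / 0.21756 ≈ 0.252
P(Kororosis | evidence) = 0.0567 / 0.21756 ≈ 0.261

0.190, 0.298, 0.252, 0.261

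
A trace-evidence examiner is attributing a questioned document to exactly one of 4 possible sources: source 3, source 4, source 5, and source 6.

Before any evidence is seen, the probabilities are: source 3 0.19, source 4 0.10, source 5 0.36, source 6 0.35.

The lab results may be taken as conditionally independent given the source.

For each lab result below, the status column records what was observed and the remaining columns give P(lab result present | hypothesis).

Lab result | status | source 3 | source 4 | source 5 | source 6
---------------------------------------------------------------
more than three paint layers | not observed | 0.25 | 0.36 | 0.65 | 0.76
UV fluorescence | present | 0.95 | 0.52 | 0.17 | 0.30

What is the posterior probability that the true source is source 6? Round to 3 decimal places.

0.117

For each hypothesis, the unnormalized posterior weight is prior × product of the lab result likelihoods (using 1 − P(present | H) for each absent lab result):
  source 3: 0.19 × (1 − 0.25) × 0.95 = 0.13537
  source 4: 0.10 × (1 − 0.36) × 0.52 = 0.03328
  source 5: 0.36 × (1 − 0.65) × 0.17 = 0.02142
  source 6: 0.35 × (1 − 0.76) × 0.30 = 0.0252
Normalizing constant Z = 0.13537 + 0.03328 + 0.02142 + 0.0252 = 0.21527.
P(source 6 | evidence) = 0.0252 / 0.21527 ≈ 0.117.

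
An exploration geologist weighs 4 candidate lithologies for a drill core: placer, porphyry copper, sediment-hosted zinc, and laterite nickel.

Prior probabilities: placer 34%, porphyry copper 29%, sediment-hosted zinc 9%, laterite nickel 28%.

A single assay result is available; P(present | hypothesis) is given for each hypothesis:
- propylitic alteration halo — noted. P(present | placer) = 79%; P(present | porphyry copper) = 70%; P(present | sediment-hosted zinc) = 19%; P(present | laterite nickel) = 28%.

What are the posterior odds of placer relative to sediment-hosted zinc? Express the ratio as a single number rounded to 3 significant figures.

Unnormalized posterior weight (prior times the assay result likelihood) for each of the two hypotheses:
  placer: 0.34 × 0.79 = 0.2686
  sediment-hosted zinc: 0.09 × 0.19 = 0.0171
Posterior odds = 0.2686 / 0.0171 ≈ 15.7.

15.7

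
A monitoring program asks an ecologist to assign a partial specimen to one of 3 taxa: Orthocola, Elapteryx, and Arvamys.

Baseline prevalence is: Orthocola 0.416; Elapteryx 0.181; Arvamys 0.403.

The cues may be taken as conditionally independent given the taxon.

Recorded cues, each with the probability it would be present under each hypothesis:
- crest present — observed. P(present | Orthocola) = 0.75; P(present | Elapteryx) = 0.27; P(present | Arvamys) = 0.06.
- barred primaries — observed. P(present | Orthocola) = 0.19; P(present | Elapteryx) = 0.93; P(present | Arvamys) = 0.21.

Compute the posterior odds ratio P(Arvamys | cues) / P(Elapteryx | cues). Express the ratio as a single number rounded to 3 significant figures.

0.112

Posterior odds equal prior odds times the likelihood ratio; only the two competing hypotheses matter.
  Arvamys: 0.403 × 0.06 × 0.21 = 0.0050778
  Elapteryx: 0.181 × 0.27 × 0.93 = 0.045449
Posterior odds = 0.0050778 / 0.045449 ≈ 0.112.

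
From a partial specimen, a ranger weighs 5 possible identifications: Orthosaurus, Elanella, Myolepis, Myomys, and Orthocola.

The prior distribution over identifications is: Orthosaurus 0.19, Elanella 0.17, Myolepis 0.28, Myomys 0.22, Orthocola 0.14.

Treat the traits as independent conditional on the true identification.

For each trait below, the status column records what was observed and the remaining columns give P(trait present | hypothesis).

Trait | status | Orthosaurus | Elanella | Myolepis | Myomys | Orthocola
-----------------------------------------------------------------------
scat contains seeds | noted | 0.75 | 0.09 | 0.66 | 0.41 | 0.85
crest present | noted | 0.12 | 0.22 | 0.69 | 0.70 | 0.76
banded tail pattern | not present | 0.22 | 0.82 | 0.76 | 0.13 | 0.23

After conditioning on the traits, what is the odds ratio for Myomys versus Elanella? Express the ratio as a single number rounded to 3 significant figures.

90.7

Unnormalized posterior weight (prior times the trait likelihoods) for each of the two hypotheses (using 1 − P(present | H) for each absent trait):
  Myomys: 0.22 × 0.41 × 0.70 × (1 − 0.13) = 0.054932
  Elanella: 0.17 × 0.09 × 0.22 × (1 − 0.82) = 0.00060588
Posterior odds = 0.054932 / 0.00060588 ≈ 90.7.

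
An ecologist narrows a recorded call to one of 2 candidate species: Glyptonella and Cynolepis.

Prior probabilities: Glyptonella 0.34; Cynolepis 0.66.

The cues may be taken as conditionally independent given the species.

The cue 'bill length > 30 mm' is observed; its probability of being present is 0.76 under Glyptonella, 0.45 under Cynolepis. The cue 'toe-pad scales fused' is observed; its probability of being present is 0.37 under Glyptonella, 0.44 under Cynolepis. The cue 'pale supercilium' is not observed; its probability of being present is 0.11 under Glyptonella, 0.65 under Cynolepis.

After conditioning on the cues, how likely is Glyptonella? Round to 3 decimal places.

0.650

For each hypothesis, the unnormalized posterior weight is prior × product of the cue likelihoods (using 1 − P(present | H) for each absent cue):
  Glyptonella: 0.34 × 0.76 × 0.37 × (1 − 0.11) = 0.085091
  Cynolepis: 0.66 × 0.45 × 0.44 × (1 − 0.65) = 0.045738
The unnormalized weights sum to 0.13083.
P(Glyptonella | evidence) = 0.085091 / 0.13083 ≈ 0.650.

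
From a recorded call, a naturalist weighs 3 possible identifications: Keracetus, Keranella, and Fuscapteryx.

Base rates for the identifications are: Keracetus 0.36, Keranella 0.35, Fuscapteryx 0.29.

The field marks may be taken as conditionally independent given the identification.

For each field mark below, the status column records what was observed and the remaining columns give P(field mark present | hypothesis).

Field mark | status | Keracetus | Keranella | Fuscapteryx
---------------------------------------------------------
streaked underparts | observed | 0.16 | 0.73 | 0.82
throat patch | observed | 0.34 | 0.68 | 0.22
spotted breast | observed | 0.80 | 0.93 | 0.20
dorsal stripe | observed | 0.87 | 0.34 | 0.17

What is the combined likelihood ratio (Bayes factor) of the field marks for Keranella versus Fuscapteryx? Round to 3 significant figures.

Take the product of per-field mark likelihoods under each hypothesis, then divide.
  Keranella: 0.73 × 0.68 × 0.93 × 0.34 = 0.15696
  Fuscapteryx: 0.82 × 0.22 × 0.20 × 0.17 = 0.0061336
Bayes factor = 0.15696 / 0.0061336 ≈ 25.6

25.6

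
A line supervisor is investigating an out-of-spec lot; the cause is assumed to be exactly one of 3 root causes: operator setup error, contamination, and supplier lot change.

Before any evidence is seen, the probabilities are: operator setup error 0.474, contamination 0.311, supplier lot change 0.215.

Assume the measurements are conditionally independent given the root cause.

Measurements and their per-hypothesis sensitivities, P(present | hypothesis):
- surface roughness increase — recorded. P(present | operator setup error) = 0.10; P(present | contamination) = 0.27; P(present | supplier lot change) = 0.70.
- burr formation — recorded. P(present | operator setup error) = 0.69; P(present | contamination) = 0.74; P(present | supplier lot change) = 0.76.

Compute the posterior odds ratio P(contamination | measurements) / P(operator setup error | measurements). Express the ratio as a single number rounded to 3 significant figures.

1.90

The normalizing constant cancels in an odds ratio, so compute prior × likelihood for the two hypotheses only:
  contamination: 0.311 × 0.27 × 0.74 = 0.062138
  operator setup error: 0.474 × 0.10 × 0.69 = 0.032706
Odds(contamination : operator setup error) = 0.062138 / 0.032706 ≈ 1.90.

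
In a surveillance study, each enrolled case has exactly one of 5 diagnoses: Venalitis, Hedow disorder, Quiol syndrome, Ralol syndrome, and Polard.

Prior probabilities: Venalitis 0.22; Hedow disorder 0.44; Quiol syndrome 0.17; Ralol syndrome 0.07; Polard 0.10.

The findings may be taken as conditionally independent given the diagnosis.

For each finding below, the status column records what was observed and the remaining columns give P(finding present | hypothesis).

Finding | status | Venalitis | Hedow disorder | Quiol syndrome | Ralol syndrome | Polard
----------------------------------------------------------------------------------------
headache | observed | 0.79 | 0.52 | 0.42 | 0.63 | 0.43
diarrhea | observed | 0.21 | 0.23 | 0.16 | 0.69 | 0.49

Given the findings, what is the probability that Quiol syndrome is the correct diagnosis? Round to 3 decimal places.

0.075

Multiply each prior by the joint likelihood of the evidence pattern:
  Venalitis: 0.22 × 0.79 × 0.21 = 0.036498
  Hedow disorder: 0.44 × 0.52 × 0.23 = 0.052624
  Quiol syndrome: 0.17 × 0.42 × 0.16 = 0.011424
  Ralol syndrome: 0.07 × 0.63 × 0.69 = 0.030429
  Polard: 0.10 × 0.43 × 0.49 = 0.02107
Marginal likelihood of the evidence = 0.15205.
P(Quiol syndrome | evidence) = 0.011424 / 0.15205 ≈ 0.075.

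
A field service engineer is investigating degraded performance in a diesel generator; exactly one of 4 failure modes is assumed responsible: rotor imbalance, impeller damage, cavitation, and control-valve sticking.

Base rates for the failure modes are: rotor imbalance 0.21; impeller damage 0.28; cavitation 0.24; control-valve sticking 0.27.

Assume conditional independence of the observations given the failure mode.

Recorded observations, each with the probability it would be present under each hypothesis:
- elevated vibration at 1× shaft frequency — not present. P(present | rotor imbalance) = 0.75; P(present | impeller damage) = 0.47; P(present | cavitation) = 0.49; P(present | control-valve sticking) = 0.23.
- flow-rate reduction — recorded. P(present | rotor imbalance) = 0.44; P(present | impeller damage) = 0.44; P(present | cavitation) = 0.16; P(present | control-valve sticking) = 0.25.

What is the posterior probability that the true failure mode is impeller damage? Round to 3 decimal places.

0.408

Multiply each prior by the joint likelihood of the evidence pattern (using 1 − P(present | H) for each absent observation):
  rotor imbalance: 0.21 × (1 − 0.75) × 0.44 = 0.0231
  impeller damage: 0.28 × (1 − 0.47) × 0.44 = 0.065296
  cavitation: 0.24 × (1 − 0.49) × 0.16 = 0.019584
  control-valve sticking: 0.27 × (1 − 0.23) × 0.25 = 0.051975
Normalizing constant Z = 0.0231 + 0.065296 + 0.019584 + 0.051975 = 0.15996.
P(impeller damage | evidence) = 0.065296 / 0.15996 ≈ 0.408.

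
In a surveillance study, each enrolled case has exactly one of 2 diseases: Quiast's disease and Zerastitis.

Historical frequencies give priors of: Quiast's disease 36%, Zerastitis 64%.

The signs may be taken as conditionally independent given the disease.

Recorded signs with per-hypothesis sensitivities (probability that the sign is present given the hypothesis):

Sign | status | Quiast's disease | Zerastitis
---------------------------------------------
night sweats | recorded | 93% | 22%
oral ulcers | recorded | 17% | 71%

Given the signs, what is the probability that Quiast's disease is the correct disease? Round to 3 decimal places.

0.363

For each hypothesis, the unnormalized posterior weight is prior × product of the sign likelihoods:
  Quiast's disease: 0.36 × 0.93 × 0.17 = 0.056916
  Zerastitis: 0.64 × 0.22 × 0.71 = 0.099968
Normalizing constant Z = 0.056916 + 0.099968 = 0.15688.
P(Quiast's disease | evidence) = 0.056916 / 0.15688 ≈ 0.363.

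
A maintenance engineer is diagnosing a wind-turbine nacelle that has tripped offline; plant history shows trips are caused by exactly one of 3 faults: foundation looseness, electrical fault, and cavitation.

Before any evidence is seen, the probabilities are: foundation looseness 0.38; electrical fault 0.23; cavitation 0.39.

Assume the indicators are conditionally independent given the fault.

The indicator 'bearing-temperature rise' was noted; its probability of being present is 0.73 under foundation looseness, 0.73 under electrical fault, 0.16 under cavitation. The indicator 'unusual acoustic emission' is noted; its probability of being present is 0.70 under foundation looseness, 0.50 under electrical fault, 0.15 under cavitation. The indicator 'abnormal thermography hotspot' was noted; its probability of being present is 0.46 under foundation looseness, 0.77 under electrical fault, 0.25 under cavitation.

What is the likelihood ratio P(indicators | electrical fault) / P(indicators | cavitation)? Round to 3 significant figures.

The Bayes factor is the ratio of the joint likelihoods of the indicator pattern under the two hypotheses.
  electrical fault: 0.73 × 0.50 × 0.77 = 0.28105
  cavitation: 0.16 × 0.15 × 0.25 = 0.006
Bayes factor = 0.28105 / 0.006 ≈ 46.8

46.8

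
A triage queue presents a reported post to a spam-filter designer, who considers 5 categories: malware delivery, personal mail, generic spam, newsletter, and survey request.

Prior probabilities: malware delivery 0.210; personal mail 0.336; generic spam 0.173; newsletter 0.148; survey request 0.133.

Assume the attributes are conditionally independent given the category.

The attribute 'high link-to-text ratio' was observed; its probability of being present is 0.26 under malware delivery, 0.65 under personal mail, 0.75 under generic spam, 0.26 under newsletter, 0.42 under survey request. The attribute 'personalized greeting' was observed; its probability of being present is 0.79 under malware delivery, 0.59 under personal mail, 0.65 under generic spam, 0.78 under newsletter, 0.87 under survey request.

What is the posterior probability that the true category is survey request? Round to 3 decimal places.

For each hypothesis, the unnormalized posterior weight is prior × product of the attribute likelihoods:
  malware delivery: 0.210 × 0.26 × 0.79 = 0.043134
  personal mail: 0.336 × 0.65 × 0.59 = 0.12886
  generic spam: 0.173 × 0.75 × 0.65 = 0.084337
  newsletter: 0.148 × 0.26 × 0.78 = 0.030014
  survey request: 0.133 × 0.42 × 0.87 = 0.048598
The unnormalized weights sum to 0.33494.
P(survey request | evidence) = 0.048598 / 0.33494 ≈ 0.145.

0.145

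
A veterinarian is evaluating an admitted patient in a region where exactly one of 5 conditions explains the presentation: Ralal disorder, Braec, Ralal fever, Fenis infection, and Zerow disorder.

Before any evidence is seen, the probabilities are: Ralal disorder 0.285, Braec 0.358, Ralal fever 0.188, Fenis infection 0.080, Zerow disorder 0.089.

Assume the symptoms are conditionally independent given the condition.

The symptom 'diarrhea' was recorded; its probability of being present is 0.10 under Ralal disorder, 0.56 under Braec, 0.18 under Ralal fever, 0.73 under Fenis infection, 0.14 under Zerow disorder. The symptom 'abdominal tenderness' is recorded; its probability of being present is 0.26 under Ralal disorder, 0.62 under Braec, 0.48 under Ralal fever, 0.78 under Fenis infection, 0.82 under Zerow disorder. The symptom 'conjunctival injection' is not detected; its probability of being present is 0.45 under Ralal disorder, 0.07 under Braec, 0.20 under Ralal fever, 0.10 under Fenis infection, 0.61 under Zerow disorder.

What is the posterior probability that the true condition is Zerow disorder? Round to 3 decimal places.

For each hypothesis, the unnormalized posterior weight is prior × product of the symptom likelihoods (using 1 − P(present | H) for each absent symptom):
  Ralal disorder: 0.285 × 0.10 × 0.26 × (1 − 0.45) = 0.0040755
  Braec: 0.358 × 0.56 × 0.62 × (1 − 0.07) = 0.1156
  Ralal fever: 0.188 × 0.18 × 0.48 × (1 − 0.20) = 0.012995
  Fenis infection: 0.080 × 0.73 × 0.78 × (1 − 0.10) = 0.040997
  Zerow disorder: 0.089 × 0.14 × 0.82 × (1 − 0.61) = 0.0039847
Marginal likelihood of the evidence = 0.17765.
P(Zerow disorder | evidence) = 0.0039847 / 0.17765 ≈ 0.022.

0.022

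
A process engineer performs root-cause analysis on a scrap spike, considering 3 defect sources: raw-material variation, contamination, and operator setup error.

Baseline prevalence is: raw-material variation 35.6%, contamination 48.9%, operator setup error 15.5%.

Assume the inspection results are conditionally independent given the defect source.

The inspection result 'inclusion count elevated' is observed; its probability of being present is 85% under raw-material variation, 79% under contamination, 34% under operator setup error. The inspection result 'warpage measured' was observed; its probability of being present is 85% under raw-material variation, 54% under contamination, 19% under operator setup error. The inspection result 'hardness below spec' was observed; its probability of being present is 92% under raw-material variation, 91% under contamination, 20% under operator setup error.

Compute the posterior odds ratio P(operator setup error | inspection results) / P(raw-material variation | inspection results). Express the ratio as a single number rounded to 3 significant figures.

0.00846

Posterior odds equal prior odds times the likelihood ratio; only the two competing hypotheses matter.
  operator setup error: 0.155 × 0.34 × 0.19 × 0.20 = 0.0020026
  raw-material variation: 0.356 × 0.85 × 0.85 × 0.92 = 0.23663
Odds(operator setup error : raw-material variation) = 0.0020026 / 0.23663 ≈ 0.00846.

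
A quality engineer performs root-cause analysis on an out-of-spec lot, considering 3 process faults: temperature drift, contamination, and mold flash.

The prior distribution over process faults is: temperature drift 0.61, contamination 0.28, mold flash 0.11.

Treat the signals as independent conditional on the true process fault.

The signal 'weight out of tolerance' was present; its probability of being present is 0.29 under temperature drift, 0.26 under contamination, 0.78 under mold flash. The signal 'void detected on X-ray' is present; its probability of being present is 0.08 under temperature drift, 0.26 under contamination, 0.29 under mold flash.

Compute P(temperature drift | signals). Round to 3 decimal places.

For each hypothesis, the unnormalized posterior weight is prior × product of the signal likelihoods:
  temperature drift: 0.61 × 0.29 × 0.08 = 0.014152
  contamination: 0.28 × 0.26 × 0.26 = 0.018928
  mold flash: 0.11 × 0.78 × 0.29 = 0.024882
Marginal likelihood of the evidence = 0.057962.
P(temperature drift | evidence) = 0.014152 / 0.057962 ≈ 0.244.

0.244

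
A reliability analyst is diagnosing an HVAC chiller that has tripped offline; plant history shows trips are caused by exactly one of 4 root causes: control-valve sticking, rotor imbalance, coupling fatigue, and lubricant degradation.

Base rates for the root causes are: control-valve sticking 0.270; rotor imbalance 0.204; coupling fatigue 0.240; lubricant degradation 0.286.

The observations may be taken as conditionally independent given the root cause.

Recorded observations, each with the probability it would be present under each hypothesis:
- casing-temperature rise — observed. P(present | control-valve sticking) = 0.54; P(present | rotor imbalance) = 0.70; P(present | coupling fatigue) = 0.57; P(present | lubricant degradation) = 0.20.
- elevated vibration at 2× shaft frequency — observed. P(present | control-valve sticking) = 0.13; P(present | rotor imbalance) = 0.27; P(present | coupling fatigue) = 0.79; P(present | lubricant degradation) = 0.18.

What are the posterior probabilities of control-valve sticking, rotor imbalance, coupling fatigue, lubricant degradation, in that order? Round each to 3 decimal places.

0.108, 0.219, 0.614, 0.059

By Bayes' rule with conditional independence, the unnormalized weight for each hypothesis is prior × ∏ likelihoods:
  control-valve sticking: 0.270 × 0.54 × 0.13 = 0.018954
  rotor imbalance: 0.204 × 0.70 × 0.27 = 0.038556
  coupling fatigue: 0.240 × 0.57 × 0.79 = 0.10807
  lubricant degradation: 0.286 × 0.20 × 0.18 = 0.010296
Marginal likelihood of the evidence = 0.17588.
P(control-valve sticking | evidence) = 0.018954 / 0.17588 ≈ 0.108
P(rotor imbalance | evidence) = 0.038556 / 0.17588 ≈ 0.219
P(coupling fatigue | evidence) = 0.10807 / 0.17588 ≈ 0.614
P(lubricant degradation | evidence) = 0.010296 / 0.17588 ≈ 0.059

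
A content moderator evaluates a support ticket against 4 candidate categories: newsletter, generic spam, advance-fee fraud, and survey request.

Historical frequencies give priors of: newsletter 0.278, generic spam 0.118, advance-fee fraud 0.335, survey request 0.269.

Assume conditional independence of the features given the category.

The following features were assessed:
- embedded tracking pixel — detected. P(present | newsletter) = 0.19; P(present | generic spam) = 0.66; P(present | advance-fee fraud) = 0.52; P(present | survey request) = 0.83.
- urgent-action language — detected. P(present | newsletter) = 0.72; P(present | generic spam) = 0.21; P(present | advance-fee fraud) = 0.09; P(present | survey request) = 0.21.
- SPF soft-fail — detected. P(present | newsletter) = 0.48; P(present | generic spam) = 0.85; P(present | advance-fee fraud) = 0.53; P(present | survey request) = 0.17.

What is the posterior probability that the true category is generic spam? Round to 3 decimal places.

For each hypothesis, the unnormalized posterior weight is prior × product of the feature likelihoods:
  newsletter: 0.278 × 0.19 × 0.72 × 0.48 = 0.018255
  generic spam: 0.118 × 0.66 × 0.21 × 0.85 = 0.013902
  advance-fee fraud: 0.335 × 0.52 × 0.09 × 0.53 = 0.0083093
  survey request: 0.269 × 0.83 × 0.21 × 0.17 = 0.0079707
Normalizing constant Z = 0.018255 + 0.013902 + 0.0083093 + 0.0079707 = 0.048436.
P(generic spam | evidence) = 0.013902 / 0.048436 ≈ 0.287.

0.287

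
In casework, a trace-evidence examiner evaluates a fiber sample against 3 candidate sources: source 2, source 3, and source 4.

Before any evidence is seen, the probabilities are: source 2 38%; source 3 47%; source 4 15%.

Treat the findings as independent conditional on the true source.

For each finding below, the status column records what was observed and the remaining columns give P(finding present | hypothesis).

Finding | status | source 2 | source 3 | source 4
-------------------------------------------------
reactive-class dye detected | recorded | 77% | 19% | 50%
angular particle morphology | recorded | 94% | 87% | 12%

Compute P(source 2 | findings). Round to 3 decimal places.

Multiply each prior by the joint likelihood of the evidence pattern:
  source 2: 0.38 × 0.77 × 0.94 = 0.27504
  source 3: 0.47 × 0.19 × 0.87 = 0.077691
  source 4: 0.15 × 0.50 × 0.12 = 0.009
The unnormalized weights sum to 0.36174.
P(source 2 | evidence) = 0.27504 / 0.36174 ≈ 0.760.

0.760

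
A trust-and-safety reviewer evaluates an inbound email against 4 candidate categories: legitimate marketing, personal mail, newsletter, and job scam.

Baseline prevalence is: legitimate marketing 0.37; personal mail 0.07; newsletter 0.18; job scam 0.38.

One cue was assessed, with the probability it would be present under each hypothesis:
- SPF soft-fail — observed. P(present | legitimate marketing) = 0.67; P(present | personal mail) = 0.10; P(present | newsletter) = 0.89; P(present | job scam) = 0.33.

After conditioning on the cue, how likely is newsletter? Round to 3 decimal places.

For each hypothesis, the unnormalized posterior weight is prior × likelihood:
  legitimate marketing: 0.37 × 0.67 = 0.2479
  personal mail: 0.07 × 0.10 = 0.007
  newsletter: 0.18 × 0.89 = 0.1602
  job scam: 0.38 × 0.33 = 0.1254
Marginal likelihood of the evidence = 0.5405.
P(newsletter | evidence) = 0.1602 / 0.5405 ≈ 0.296.

0.296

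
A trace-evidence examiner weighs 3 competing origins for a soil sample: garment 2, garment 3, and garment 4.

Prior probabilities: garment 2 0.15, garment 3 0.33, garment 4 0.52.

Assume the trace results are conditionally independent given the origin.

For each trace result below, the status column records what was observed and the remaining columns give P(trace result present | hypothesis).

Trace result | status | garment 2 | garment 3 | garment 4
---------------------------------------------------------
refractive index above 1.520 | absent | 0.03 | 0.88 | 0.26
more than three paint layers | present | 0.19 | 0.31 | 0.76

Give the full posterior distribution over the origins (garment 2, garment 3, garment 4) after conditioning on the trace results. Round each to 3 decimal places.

For each hypothesis, the unnormalized posterior weight is prior × product of the trace result likelihoods (using 1 − P(present | H) for each absent trace result):
  garment 2: 0.15 × (1 − 0.03) × 0.19 = 0.027645
  garment 3: 0.33 × (1 − 0.88) × 0.31 = 0.012276
  garment 4: 0.52 × (1 − 0.26) × 0.76 = 0.29245
Normalizing constant Z = 0.027645 + 0.012276 + 0.29245 = 0.33237.
P(garment 2 | evidence) = 0.027645 / 0.33237 ≈ 0.083
P(garment 3 | evidence) = 0.012276 / 0.33237 ≈ 0.037
P(garment 4 | evidence) = 0.29245 / 0.33237 ≈ 0.880

0.083, 0.037, 0.880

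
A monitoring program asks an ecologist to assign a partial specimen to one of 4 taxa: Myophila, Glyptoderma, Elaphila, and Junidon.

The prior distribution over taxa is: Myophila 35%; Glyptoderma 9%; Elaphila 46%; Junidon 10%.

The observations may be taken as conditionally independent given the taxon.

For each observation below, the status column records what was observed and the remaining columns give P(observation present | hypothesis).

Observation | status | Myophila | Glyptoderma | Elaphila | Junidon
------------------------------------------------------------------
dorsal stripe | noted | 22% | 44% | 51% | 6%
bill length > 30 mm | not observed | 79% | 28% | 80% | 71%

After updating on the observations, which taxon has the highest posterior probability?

Elaphila

By Bayes' rule with conditional independence, the unnormalized weight for each hypothesis is prior × ∏ likelihoods (using 1 − P(present | H) for each absent observation):
  Myophila: 0.35 × 0.22 × (1 − 0.79) = 0.01617
  Glyptoderma: 0.09 × 0.44 × (1 − 0.28) = 0.028512
  Elaphila: 0.46 × 0.51 × (1 − 0.80) = 0.04692
  Junidon: 0.10 × 0.06 × (1 − 0.71) = 0.00174
Marginal likelihood of the evidence = 0.093342.
P(Myophila | evidence) ≈ 0.01617 / 0.093342 ≈ 0.173
P(Glyptoderma | evidence) ≈ 0.028512 / 0.093342 ≈ 0.305
P(Elaphila | evidence) ≈ 0.04692 / 0.093342 ≈ 0.503
P(Junidon | evidence) ≈ 0.00174 / 0.093342 ≈ 0.019
The largest is 0.503, so Elaphila is most probable.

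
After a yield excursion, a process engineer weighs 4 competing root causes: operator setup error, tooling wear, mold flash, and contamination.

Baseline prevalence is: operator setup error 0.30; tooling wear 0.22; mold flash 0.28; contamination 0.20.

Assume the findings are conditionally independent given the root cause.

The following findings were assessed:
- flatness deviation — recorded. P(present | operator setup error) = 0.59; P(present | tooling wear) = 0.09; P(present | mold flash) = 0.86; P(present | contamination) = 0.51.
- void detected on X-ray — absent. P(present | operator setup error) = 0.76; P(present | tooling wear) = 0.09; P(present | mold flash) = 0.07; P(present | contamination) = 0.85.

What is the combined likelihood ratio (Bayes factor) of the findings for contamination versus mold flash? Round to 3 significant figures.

0.0956

The Bayes factor is the ratio of the joint likelihoods of the evidence pattern under the two hypotheses (using 1 − P(present | H) for each absent finding).
  contamination: 0.51 × (1 − 0.85) = 0.0765
  mold flash: 0.86 × (1 − 0.07) = 0.7998
Bayes factor = 0.0765 / 0.7998 ≈ 0.0956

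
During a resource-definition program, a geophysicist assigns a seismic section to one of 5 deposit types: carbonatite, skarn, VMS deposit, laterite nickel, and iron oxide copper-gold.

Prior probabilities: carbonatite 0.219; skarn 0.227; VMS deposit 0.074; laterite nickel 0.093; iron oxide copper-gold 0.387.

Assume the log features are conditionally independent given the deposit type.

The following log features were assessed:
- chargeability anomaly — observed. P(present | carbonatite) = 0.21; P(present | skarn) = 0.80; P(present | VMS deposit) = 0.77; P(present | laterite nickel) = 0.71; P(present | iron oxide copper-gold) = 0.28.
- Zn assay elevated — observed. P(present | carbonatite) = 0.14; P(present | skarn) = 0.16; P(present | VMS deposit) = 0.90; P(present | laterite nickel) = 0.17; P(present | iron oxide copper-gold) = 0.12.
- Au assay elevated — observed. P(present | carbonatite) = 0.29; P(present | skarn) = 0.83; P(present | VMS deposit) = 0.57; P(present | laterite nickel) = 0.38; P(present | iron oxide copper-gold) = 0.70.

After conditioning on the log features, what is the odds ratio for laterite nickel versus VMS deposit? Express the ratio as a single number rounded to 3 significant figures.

0.146

The normalizing constant cancels in an odds ratio, so compute prior × likelihood for the two hypotheses only:
  laterite nickel: 0.093 × 0.71 × 0.17 × 0.38 = 0.0042655
  VMS deposit: 0.074 × 0.77 × 0.90 × 0.57 = 0.029231
Posterior odds = 0.0042655 / 0.029231 ≈ 0.146.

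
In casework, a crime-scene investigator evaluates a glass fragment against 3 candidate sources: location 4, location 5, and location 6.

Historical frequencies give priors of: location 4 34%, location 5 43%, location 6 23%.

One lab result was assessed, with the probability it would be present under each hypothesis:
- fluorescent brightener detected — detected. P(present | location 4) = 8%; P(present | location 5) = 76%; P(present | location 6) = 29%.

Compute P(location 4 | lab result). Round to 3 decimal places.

Multiply each prior by the likelihood of the lab result:
  location 4: 0.34 × 0.08 = 0.0272
  location 5: 0.43 × 0.76 = 0.3268
  location 6: 0.23 × 0.29 = 0.0667
Normalizing constant Z = 0.0272 + 0.3268 + 0.0667 = 0.4207.
P(location 4 | evidence) = 0.0272 / 0.4207 ≈ 0.065.

0.065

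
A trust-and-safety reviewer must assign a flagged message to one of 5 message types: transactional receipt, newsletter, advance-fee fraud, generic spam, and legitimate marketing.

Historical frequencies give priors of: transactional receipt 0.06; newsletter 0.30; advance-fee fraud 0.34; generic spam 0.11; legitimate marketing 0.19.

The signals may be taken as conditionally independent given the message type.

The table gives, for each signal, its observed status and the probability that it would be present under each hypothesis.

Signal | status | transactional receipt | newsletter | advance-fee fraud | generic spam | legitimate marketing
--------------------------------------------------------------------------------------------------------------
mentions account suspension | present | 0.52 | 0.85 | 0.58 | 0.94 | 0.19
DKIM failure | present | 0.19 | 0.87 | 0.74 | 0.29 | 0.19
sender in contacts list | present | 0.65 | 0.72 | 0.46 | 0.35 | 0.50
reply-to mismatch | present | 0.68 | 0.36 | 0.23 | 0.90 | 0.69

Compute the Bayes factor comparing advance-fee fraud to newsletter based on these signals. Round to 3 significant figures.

Take the product of per-signal likelihoods under each hypothesis, then divide.
  advance-fee fraud: 0.58 × 0.74 × 0.46 × 0.23 = 0.045409
  newsletter: 0.85 × 0.87 × 0.72 × 0.36 = 0.19168
Bayes factor = 0.045409 / 0.19168 ≈ 0.237

0.237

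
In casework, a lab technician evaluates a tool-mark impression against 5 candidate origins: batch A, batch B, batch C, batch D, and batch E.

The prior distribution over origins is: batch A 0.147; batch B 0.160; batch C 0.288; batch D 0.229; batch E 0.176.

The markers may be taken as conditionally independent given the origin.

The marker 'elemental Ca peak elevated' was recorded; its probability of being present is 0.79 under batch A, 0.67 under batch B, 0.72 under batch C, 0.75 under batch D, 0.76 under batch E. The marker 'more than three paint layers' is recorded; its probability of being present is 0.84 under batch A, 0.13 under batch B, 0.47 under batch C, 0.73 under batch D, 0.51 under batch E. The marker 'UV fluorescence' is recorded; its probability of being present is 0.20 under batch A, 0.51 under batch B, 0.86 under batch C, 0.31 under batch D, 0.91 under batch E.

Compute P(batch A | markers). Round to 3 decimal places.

0.092

By Bayes' rule with conditional independence, the unnormalized weight for each hypothesis is prior × ∏ likelihoods:
  batch A: 0.147 × 0.79 × 0.84 × 0.20 = 0.01951
  batch B: 0.160 × 0.67 × 0.13 × 0.51 = 0.0071074
  batch C: 0.288 × 0.72 × 0.47 × 0.86 = 0.083815
  batch D: 0.229 × 0.75 × 0.73 × 0.31 = 0.038867
  batch E: 0.176 × 0.76 × 0.51 × 0.91 = 0.062078
Normalizing constant Z = 0.01951 + 0.0071074 + 0.083815 + 0.038867 + 0.062078 = 0.21138.
P(batch A | evidence) = 0.01951 / 0.21138 ≈ 0.092.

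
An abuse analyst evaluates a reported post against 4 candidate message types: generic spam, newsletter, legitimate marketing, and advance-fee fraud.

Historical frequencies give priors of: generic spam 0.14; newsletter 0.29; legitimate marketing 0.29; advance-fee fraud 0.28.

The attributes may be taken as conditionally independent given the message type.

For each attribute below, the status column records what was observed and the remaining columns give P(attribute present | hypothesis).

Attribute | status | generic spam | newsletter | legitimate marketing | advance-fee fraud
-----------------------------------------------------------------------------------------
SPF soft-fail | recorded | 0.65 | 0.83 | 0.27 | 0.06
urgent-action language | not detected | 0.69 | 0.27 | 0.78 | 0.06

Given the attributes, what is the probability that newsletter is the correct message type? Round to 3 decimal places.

Multiply each prior by the joint likelihood of the attribute pattern (using 1 − P(present | H) for each absent attribute):
  generic spam: 0.14 × 0.65 × (1 − 0.69) = 0.02821
  newsletter: 0.29 × 0.83 × (1 − 0.27) = 0.17571
  legitimate marketing: 0.29 × 0.27 × (1 − 0.78) = 0.017226
  advance-fee fraud: 0.28 × 0.06 × (1 − 0.06) = 0.015792
Normalizing constant Z = 0.02821 + 0.17571 + 0.017226 + 0.015792 = 0.23694.
P(newsletter | evidence) = 0.17571 / 0.23694 ≈ 0.742.

0.742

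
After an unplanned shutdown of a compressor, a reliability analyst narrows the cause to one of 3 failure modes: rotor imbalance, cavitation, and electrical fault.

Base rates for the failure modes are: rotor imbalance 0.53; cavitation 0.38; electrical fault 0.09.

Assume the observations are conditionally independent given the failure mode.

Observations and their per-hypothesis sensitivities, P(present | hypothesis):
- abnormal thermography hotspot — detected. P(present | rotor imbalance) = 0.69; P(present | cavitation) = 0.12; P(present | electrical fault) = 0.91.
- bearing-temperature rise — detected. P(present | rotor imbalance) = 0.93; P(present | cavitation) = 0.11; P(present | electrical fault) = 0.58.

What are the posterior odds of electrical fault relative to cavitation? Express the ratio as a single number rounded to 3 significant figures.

Unnormalized posterior weight (prior times the observation likelihoods) for each of the two hypotheses:
  electrical fault: 0.09 × 0.91 × 0.58 = 0.047502
  cavitation: 0.38 × 0.12 × 0.11 = 0.005016
Posterior odds = 0.047502 / 0.005016 ≈ 9.47.

9.47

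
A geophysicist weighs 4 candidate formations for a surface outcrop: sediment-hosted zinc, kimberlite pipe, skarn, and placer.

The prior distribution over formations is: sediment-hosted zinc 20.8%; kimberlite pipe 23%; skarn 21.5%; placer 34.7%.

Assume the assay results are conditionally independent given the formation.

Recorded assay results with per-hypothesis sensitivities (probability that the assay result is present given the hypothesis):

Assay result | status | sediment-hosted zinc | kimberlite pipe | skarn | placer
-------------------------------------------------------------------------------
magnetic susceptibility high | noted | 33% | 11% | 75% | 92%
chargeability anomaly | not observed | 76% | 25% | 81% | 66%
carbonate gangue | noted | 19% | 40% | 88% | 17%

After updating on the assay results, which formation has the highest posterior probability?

By Bayes' rule with conditional independence, the unnormalized weight for each hypothesis is prior × ∏ likelihoods (using 1 − P(present | H) for each absent assay result):
  sediment-hosted zinc: 0.208 × 0.33 × (1 − 0.76) × 0.19 = 0.00313
  kimberlite pipe: 0.230 × 0.11 × (1 − 0.25) × 0.40 = 0.00759
  skarn: 0.215 × 0.75 × (1 − 0.81) × 0.88 = 0.026961
  placer: 0.347 × 0.92 × (1 − 0.66) × 0.17 = 0.018452
The unnormalized weights sum to 0.056133.
P(sediment-hosted zinc | evidence) ≈ 0.00313 / 0.056133 ≈ 0.056
P(kimberlite pipe | evidence) ≈ 0.00759 / 0.056133 ≈ 0.135
P(skarn | evidence) ≈ 0.026961 / 0.056133 ≈ 0.480
P(placer | evidence) ≈ 0.018452 / 0.056133 ≈ 0.329
The largest is 0.480, so skarn is most probable.

skarn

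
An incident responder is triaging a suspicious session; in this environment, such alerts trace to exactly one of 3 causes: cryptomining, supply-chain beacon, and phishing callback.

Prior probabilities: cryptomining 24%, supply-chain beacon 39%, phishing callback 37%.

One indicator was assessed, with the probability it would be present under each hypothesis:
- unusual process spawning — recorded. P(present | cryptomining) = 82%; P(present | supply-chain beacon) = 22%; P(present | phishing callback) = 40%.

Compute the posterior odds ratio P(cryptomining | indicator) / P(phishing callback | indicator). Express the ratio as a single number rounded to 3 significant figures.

The normalizing constant cancels in an odds ratio, so compute prior × likelihood for the two hypotheses only:
  cryptomining: 0.24 × 0.82 = 0.1968
  phishing callback: 0.37 × 0.40 = 0.148
Odds(cryptomining : phishing callback) = 0.1968 / 0.148 ≈ 1.33.

1.33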